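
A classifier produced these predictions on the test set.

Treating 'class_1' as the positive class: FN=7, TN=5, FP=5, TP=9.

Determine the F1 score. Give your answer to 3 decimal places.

Precision = TP/(TP+FP) = 9/14 = 0.6429
Recall = TP/(TP+FN) = 9/16 = 0.5625
F1 = 2·TP/(2·TP+FP+FN) = 18/30 = 0.600

0.600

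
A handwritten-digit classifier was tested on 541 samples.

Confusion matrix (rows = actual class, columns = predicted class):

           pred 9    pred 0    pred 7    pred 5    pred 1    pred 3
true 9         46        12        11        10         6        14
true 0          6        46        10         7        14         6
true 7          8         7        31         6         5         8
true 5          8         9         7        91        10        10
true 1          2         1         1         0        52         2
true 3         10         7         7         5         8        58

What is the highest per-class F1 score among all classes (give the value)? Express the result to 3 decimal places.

0.717

Per-class F1 score (2·TP/(2·TP+FP+FN)):
  9: TP=46, FP=6+8+8+2+10=34, FN=12+11+10+6+14=53 → 92/179 = 0.5140
  0: TP=46, FP=12+7+9+1+7=36, FN=6+10+7+14+6=43 → 92/171 = 0.5380
  7: TP=31, FP=11+10+7+1+7=36, FN=8+7+6+5+8=34 → 62/132 = 0.4697
  5: TP=91, FP=10+7+6+0+5=28, FN=8+9+7+10+10=44 → 182/254 = 0.7165
  1: TP=52, FP=6+14+5+10+8=43, FN=2+1+1+0+2=6 → 104/153 = 0.6797
  3: TP=58, FP=14+6+8+10+2=40, FN=10+7+7+5+8=37 → 116/193 = 0.6010
Highest is class '5' with F1 score = 0.717.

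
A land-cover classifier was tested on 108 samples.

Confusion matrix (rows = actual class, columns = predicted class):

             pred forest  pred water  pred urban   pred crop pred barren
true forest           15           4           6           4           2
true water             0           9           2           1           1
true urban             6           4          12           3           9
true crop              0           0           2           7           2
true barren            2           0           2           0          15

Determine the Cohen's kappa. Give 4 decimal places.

Observed agreement pₒ = trace/N = 58/108 = 0.53704
Expected agreement pₑ = Σ (rowᵢ·colᵢ)/N² = (31·23 + 13·17 + 34·24 + 11·15 + 19·29)/108² = 0.21142
κ = (pₒ − pₑ)/(1 − pₑ) = (0.53704 − 0.21142)/(1 − 0.21142) = 0.4129

0.4129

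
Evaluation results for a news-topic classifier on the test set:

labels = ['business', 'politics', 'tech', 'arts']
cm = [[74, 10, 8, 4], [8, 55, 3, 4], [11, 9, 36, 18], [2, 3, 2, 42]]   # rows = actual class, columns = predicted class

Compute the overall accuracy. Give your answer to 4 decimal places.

0.7163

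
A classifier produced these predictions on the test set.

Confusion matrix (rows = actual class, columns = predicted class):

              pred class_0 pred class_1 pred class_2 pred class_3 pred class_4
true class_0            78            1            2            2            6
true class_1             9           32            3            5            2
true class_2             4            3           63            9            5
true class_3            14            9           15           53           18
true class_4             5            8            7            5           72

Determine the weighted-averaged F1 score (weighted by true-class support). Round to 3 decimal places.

Per-class F1 score (2·TP/(2·TP+FP+FN)):
  class_0: TP=78, FP=9+4+14+5=32, FN=1+2+2+6=11 → 156/199 = 0.7839
  class_1: TP=32, FP=1+3+9+8=21, FN=9+3+5+2=19 → 64/104 = 0.6154
  class_2: TP=63, FP=2+3+15+7=27, FN=4+3+9+5=21 → 126/174 = 0.7241
  class_3: TP=53, FP=2+5+9+5=21, FN=14+9+15+18=56 → 106/183 = 0.5792
  class_4: TP=72, FP=6+2+5+18=31, FN=5+8+7+5=25 → 144/200 = 0.7200
Weighted-F1 score = Σ (supportᵢ/N)·F1 scoreᵢ with N=430: (89/430)·0.7839 + (51/430)·0.6154 + (84/430)·0.7241 + (109/430)·0.5792 + (97/430)·0.7200 = 0.686

0.686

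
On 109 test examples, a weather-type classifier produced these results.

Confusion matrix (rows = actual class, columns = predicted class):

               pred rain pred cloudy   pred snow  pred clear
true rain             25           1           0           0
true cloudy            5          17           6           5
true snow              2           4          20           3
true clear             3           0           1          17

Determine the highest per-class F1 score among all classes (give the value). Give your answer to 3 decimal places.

0.820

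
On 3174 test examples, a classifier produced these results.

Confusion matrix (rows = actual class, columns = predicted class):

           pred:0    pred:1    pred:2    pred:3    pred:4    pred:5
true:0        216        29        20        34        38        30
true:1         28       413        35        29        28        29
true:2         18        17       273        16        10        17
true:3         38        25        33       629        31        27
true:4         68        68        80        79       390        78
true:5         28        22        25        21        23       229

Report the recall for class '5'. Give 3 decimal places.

0.658

Treat '5' as positive and all other classes as negative.
recall = TP/(TP+FN).
5: TP=229, FN=28+22+25+21+23=119 → 229/348 = 0.6580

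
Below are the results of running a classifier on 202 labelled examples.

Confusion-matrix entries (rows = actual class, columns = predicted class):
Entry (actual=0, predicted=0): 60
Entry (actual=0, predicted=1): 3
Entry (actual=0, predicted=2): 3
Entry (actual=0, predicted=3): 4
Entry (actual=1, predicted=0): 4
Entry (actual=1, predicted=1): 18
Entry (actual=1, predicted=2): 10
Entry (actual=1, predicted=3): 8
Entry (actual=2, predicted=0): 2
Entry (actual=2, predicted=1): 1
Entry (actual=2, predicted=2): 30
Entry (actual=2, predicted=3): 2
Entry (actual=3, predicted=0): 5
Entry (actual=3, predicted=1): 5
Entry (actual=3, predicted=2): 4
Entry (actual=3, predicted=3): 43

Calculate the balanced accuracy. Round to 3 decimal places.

0.730

Balanced accuracy = mean of per-class recall.
  0: recall = 60/70 = 0.8571
  1: recall = 18/40 = 0.4500
  2: recall = 30/35 = 0.8571
  3: recall = 43/57 = 0.7544
Mean = (0.8571 + 0.4500 + 0.8571 + 0.7544) / 4 = 0.730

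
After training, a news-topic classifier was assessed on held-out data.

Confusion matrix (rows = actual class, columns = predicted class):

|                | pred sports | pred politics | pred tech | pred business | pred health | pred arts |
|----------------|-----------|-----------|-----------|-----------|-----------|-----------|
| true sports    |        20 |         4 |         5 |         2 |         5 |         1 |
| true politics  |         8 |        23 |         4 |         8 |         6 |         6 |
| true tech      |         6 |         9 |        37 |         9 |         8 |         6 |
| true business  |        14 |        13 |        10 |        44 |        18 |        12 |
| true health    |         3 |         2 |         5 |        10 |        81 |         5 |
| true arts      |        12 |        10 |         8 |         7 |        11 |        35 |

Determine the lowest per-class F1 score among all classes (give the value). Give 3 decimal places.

Per-class F1 score (2·TP/(2·TP+FP+FN)):
  sports: TP=20, FP=8+6+14+3+12=43, FN=4+5+2+5+1=17 → 40/100 = 0.4000
  politics: TP=23, FP=4+9+13+2+10=38, FN=8+4+8+6+6=32 → 46/116 = 0.3966
  tech: TP=37, FP=5+4+10+5+8=32, FN=6+9+9+8+6=38 → 74/144 = 0.5139
  business: TP=44, FP=2+8+9+10+7=36, FN=14+13+10+18+12=67 → 88/191 = 0.4607
  health: TP=81, FP=5+6+8+18+11=48, FN=3+2+5+10+5=25 → 162/235 = 0.6894
  arts: TP=35, FP=1+6+6+12+5=30, FN=12+10+8+7+11=48 → 70/148 = 0.4730
Lowest is class 'politics' with F1 score = 0.397.

0.397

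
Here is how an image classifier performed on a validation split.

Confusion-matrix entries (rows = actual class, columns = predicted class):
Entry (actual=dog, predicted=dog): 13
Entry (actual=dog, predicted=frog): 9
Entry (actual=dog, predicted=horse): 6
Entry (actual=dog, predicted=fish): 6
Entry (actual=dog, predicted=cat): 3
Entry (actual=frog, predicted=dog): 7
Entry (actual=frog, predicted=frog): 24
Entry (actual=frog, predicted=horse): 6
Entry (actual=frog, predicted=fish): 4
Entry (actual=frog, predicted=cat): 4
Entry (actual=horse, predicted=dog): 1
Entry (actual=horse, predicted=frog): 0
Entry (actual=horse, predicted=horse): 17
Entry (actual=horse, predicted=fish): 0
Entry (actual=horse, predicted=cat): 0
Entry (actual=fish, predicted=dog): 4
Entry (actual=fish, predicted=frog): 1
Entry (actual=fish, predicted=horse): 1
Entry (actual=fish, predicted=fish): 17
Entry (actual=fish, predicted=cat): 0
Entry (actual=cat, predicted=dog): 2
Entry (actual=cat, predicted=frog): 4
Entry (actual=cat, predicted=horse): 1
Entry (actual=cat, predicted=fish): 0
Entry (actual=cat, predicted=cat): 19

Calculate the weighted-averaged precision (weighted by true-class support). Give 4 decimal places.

0.6013

Per-class precision (TP/(TP+FP)):
  dog: TP=13, FP=7+1+4+2=14 → 13/27 = 0.48148
  frog: TP=24, FP=9+0+1+4=14 → 24/38 = 0.63158
  horse: TP=17, FP=6+6+1+1=14 → 17/31 = 0.54839
  fish: TP=17, FP=6+4+0+0=10 → 17/27 = 0.62963
  cat: TP=19, FP=3+4+0+0=7 → 19/26 = 0.73077
Weighted-precision = Σ (supportᵢ/N)·precisionᵢ with N=149: (37/149)·0.48148 + (45/149)·0.63158 + (18/149)·0.54839 + (23/149)·0.62963 + (26/149)·0.73077 = 0.6013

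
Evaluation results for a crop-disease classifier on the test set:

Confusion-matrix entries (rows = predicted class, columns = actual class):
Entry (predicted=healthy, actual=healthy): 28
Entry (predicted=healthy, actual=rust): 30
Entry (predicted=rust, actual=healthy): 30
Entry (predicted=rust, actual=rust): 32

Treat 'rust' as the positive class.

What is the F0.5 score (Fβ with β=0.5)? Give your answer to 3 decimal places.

0.516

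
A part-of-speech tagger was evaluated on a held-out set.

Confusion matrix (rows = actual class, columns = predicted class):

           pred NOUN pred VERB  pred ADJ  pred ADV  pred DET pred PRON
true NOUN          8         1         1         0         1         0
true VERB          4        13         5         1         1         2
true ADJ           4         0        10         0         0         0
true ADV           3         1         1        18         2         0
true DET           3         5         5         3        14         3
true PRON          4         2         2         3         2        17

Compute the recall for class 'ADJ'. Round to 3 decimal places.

0.714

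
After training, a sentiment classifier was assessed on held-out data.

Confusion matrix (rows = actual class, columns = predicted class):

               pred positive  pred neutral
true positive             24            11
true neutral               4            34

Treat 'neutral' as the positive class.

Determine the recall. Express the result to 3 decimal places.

0.895

Recall = TP/(TP+FN) = 34/(34+4) = 34/38 = 0.895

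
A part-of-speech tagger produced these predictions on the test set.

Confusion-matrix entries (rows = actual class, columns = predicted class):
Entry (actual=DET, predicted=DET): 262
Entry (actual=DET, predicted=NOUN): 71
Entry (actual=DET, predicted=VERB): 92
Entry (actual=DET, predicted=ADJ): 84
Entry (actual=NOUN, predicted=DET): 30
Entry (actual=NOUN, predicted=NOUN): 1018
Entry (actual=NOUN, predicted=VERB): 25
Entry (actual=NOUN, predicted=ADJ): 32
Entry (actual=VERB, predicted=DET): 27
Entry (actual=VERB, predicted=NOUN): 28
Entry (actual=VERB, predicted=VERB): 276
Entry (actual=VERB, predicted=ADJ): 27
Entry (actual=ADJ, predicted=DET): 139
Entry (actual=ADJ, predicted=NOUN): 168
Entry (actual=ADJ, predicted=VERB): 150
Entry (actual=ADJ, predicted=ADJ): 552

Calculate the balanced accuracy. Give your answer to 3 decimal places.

0.689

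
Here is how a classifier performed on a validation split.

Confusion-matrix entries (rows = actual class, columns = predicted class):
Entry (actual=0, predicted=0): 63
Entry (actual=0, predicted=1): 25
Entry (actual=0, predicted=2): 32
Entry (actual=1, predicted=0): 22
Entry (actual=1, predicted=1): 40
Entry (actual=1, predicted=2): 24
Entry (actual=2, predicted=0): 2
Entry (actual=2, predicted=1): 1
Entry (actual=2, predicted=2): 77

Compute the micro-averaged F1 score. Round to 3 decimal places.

Micro-averaging pools counts across classes: ΣTP=180, ΣFP=106, ΣFN=106.
Micro-F1 score = 2·TP/(2·TP+FP+FN) on pooled counts = 0.629 (equals overall accuracy in single-label multiclass).

0.629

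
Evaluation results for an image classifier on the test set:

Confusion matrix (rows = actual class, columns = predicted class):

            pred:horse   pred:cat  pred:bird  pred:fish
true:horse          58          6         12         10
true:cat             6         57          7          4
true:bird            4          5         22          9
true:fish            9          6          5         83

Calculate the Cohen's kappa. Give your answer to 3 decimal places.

0.624

Observed agreement pₒ = trace/N = 220/303 = 0.7261
Expected agreement pₑ = Σ (rowᵢ·colᵢ)/N² = (86·77 + 74·74 + 40·46 + 103·106)/303² = 0.2707
κ = (pₒ − pₑ)/(1 − pₑ) = (0.7261 − 0.2707)/(1 − 0.2707) = 0.624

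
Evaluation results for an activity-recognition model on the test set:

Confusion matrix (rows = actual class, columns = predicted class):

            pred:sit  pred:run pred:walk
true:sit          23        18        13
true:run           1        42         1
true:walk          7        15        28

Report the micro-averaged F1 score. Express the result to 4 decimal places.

Micro-averaging pools counts across classes: ΣTP=93, ΣFP=55, ΣFN=55.
Micro-F1 score = 2·TP/(2·TP+FP+FN) on pooled counts = 0.6284 (equals overall accuracy in single-label multiclass).

0.6284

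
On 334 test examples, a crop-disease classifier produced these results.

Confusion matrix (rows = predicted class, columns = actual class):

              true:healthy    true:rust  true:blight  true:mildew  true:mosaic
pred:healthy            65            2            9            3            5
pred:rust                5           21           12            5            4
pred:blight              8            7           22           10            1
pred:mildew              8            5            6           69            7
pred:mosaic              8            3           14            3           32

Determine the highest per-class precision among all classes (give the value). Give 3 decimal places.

0.774

Per-class precision (TP/(TP+FP)):
  healthy: TP=65, FP=2+9+3+5=19 → 65/84 = 0.7738
  rust: TP=21, FP=5+12+5+4=26 → 21/47 = 0.4468
  blight: TP=22, FP=8+7+10+1=26 → 22/48 = 0.4583
  mildew: TP=69, FP=8+5+6+7=26 → 69/95 = 0.7263
  mosaic: TP=32, FP=8+3+14+3=28 → 32/60 = 0.5333
Highest is class 'healthy' with precision = 0.774.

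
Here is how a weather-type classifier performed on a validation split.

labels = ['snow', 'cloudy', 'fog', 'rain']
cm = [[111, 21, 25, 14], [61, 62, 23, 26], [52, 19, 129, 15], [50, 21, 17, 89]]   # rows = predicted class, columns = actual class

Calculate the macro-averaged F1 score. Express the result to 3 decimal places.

Per-class F1 score (2·TP/(2·TP+FP+FN)):
  snow: TP=111, FP=21+25+14=60, FN=61+52+50=163 → 222/445 = 0.4989
  cloudy: TP=62, FP=61+23+26=110, FN=21+19+21=61 → 124/295 = 0.4203
  fog: TP=129, FP=52+19+15=86, FN=25+23+17=65 → 258/409 = 0.6308
  rain: TP=89, FP=50+21+17=88, FN=14+26+15=55 → 178/321 = 0.5545
Macro-F1 score = mean = (0.4989 + 0.4203 + 0.6308 + 0.5545) / 4 = 0.526

0.526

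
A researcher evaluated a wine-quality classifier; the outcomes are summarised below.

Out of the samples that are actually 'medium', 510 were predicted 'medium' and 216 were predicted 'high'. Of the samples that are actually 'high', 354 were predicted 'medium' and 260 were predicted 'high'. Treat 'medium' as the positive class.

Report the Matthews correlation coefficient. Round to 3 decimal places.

0.131

MCC = (TP·TN − FP·FN) / √((TP+FP)(TP+FN)(TN+FP)(TN+FN))
Numerator = 510·260 − 354·216 = 56136
Denominator = √(864·726·614·476) = √183326685696 = 428166.6565
MCC = 56136 / 428166.6565 = 0.131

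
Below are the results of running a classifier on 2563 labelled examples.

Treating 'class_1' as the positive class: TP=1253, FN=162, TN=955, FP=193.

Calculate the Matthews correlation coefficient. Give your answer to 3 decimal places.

0.719

MCC = (TP·TN − FP·FN) / √((TP+FP)(TP+FN)(TN+FP)(TN+FN))
Numerator = 1253·955 − 193·162 = 1165349
Denominator = √(1446·1415·1148·1117) = √2623733944440 = 1619794.4143
MCC = 1165349 / 1619794.4143 = 0.719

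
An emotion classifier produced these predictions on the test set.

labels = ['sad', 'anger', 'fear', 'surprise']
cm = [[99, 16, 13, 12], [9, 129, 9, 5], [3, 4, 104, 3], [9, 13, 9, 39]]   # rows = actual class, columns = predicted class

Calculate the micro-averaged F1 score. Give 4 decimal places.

Micro-averaging pools counts across classes: ΣTP=371, ΣFP=105, ΣFN=105.
Micro-F1 score = 2·TP/(2·TP+FP+FN) on pooled counts = 0.7794 (equals overall accuracy in single-label multiclass).

0.7794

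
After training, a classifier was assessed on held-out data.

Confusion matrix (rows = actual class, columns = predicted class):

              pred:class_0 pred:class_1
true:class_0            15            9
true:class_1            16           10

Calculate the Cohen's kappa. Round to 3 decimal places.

Observed agreement pₒ = trace/N = 25/50 = 0.5000
Expected agreement pₑ = Σ (rowᵢ·colᵢ)/N² = (24·31 + 26·19)/50² = 0.4952
κ = (pₒ − pₑ)/(1 − pₑ) = (0.5000 − 0.4952)/(1 − 0.4952) = 0.010

0.010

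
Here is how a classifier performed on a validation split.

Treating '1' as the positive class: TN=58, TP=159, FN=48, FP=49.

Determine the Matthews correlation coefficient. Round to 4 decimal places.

0.3109

MCC = (TP·TN − FP·FN) / √((TP+FP)(TP+FN)(TN+FP)(TN+FN))
Numerator = 159·58 − 49·48 = 6870
Denominator = √(208·207·107·106) = √488341152 = 22098.4423
MCC = 6870 / 22098.4423 = 0.3109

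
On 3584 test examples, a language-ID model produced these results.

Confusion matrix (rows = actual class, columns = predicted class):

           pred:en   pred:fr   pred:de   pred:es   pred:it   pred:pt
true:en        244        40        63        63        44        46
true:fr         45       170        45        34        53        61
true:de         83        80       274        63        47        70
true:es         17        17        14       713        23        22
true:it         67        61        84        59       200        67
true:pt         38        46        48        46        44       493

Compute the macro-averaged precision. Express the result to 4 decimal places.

0.5481

Per-class precision (TP/(TP+FP)):
  en: TP=244, FP=45+83+17+67+38=250 → 244/494 = 0.49393
  fr: TP=170, FP=40+80+17+61+46=244 → 170/414 = 0.41063
  de: TP=274, FP=63+45+14+84+48=254 → 274/528 = 0.51894
  es: TP=713, FP=63+34+63+59+46=265 → 713/978 = 0.72904
  it: TP=200, FP=44+53+47+23+44=211 → 200/411 = 0.48662
  pt: TP=493, FP=46+61+70+22+67=266 → 493/759 = 0.64954
Macro-precision = mean = (0.49393 + 0.41063 + 0.51894 + 0.72904 + 0.48662 + 0.64954) / 6 = 0.5481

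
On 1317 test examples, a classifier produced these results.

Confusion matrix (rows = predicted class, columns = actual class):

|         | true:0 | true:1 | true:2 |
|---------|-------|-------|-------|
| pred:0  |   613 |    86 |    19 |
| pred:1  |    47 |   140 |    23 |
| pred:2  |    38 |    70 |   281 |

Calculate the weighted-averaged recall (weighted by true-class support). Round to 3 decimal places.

Per-class recall (TP/(TP+FN)):
  0: TP=613, FN=47+38=85 → 613/698 = 0.8782
  1: TP=140, FN=86+70=156 → 140/296 = 0.4730
  2: TP=281, FN=19+23=42 → 281/323 = 0.8700
Weighted-recall = Σ (supportᵢ/N)·recallᵢ with N=1317: (698/1317)·0.8782 + (296/1317)·0.4730 + (323/1317)·0.8700 = 0.785

0.785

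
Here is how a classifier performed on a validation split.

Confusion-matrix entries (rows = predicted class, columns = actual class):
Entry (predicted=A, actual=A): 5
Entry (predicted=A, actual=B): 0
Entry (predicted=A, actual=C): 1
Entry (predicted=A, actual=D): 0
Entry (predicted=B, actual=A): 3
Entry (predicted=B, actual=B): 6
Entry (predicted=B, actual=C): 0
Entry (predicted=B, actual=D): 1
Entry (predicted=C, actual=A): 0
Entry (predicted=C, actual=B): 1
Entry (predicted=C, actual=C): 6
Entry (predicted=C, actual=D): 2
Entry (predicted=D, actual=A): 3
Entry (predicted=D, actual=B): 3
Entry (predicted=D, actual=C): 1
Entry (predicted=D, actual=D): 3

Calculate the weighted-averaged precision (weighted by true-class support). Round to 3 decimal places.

Per-class precision (TP/(TP+FP)):
  A: TP=5, FP=0+1+0=1 → 5/6 = 0.8333
  B: TP=6, FP=3+0+1=4 → 6/10 = 0.6000
  C: TP=6, FP=0+1+2=3 → 6/9 = 0.6667
  D: TP=3, FP=3+3+1=7 → 3/10 = 0.3000
Weighted-precision = Σ (supportᵢ/N)·precisionᵢ with N=35: (11/35)·0.8333 + (10/35)·0.6000 + (8/35)·0.6667 + (6/35)·0.3000 = 0.637

0.637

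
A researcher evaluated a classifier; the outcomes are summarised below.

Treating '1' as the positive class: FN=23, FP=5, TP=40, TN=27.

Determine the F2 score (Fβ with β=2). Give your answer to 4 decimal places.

Fβ = (1+β²)·TP / ((1+β²)·TP + β²·FN + FP), with β²=4
= 5·40 / (5·40 + 4·23 + 5) = 0.6734

0.6734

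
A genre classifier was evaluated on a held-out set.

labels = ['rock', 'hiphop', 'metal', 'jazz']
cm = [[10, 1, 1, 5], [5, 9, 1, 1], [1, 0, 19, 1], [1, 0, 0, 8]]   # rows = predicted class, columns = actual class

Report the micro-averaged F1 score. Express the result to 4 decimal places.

Micro-averaging pools counts across classes: ΣTP=46, ΣFP=17, ΣFN=17.
Micro-F1 score = 2·TP/(2·TP+FP+FN) on pooled counts = 0.7302 (equals overall accuracy in single-label multiclass).

0.7302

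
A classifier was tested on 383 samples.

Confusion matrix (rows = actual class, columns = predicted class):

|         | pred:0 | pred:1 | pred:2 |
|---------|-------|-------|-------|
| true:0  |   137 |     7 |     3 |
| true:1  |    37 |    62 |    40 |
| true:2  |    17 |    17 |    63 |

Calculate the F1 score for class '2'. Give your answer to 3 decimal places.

0.621

One-vs-rest for '2': TP = diagonal; FP = other classes predicted '2'; FN = '2' predicted as other.
F1 score = 2·TP/(2·TP+FP+FN).
2: TP=63, FP=3+40=43, FN=17+17=34 → 126/203 = 0.6207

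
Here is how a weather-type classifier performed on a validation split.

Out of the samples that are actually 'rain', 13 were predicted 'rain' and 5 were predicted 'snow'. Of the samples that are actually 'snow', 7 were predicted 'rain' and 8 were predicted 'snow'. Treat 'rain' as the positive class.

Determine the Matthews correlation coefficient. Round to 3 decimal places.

0.260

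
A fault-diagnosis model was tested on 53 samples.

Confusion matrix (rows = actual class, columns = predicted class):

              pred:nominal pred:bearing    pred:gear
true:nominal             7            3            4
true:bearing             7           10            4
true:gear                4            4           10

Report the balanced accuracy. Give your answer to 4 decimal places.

0.5106

Balanced accuracy = mean of per-class recall.
  nominal: recall = 7/14 = 0.50000
  bearing: recall = 10/21 = 0.47619
  gear: recall = 10/18 = 0.55556
Mean = (0.50000 + 0.47619 + 0.55556) / 3 = 0.5106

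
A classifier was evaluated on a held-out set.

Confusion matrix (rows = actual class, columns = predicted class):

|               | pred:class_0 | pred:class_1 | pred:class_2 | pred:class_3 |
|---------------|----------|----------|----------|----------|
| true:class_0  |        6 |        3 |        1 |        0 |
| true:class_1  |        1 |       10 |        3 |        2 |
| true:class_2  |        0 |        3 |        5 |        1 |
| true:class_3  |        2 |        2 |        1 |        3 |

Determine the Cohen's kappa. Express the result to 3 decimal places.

Observed agreement pₒ = trace/N = 24/43 = 0.5581
Expected agreement pₑ = Σ (rowᵢ·colᵢ)/N² = (10·9 + 16·18 + 9·10 + 8·6)/43² = 0.2791
κ = (pₒ − pₑ)/(1 − pₑ) = (0.5581 − 0.2791)/(1 − 0.2791) = 0.387

0.387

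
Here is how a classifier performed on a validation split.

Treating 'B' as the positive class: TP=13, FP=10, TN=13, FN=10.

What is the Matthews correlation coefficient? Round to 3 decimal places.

0.130

MCC = (TP·TN − FP·FN) / √((TP+FP)(TP+FN)(TN+FP)(TN+FN))
Numerator = 13·13 − 10·10 = 69
Denominator = √(23·23·23·23) = √279841 = 529.0000
MCC = 69 / 529.0000 = 0.130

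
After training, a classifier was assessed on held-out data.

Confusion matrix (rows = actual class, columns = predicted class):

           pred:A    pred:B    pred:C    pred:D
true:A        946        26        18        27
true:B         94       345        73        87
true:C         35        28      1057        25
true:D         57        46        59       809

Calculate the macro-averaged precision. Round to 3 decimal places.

Per-class precision (TP/(TP+FP)):
  A: TP=946, FP=94+35+57=186 → 946/1132 = 0.8357
  B: TP=345, FP=26+28+46=100 → 345/445 = 0.7753
  C: TP=1057, FP=18+73+59=150 → 1057/1207 = 0.8757
  D: TP=809, FP=27+87+25=139 → 809/948 = 0.8534
Macro-precision = mean = (0.8357 + 0.7753 + 0.8757 + 0.8534) / 4 = 0.835

0.835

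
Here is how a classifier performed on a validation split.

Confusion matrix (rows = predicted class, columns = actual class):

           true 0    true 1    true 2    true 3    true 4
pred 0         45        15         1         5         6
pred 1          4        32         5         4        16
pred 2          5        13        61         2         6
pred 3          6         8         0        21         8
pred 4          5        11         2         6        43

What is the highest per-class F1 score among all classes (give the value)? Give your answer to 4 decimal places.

Per-class F1 score (2·TP/(2·TP+FP+FN)):
  0: TP=45, FP=15+1+5+6=27, FN=4+5+6+5=20 → 90/137 = 0.65693
  1: TP=32, FP=4+5+4+16=29, FN=15+13+8+11=47 → 64/140 = 0.45714
  2: TP=61, FP=5+13+2+6=26, FN=1+5+0+2=8 → 122/156 = 0.78205
  3: TP=21, FP=6+8+0+8=22, FN=5+4+2+6=17 → 42/81 = 0.51852
  4: TP=43, FP=5+11+2+6=24, FN=6+16+6+8=36 → 86/146 = 0.58904
Highest is class '2' with F1 score = 0.7821.

0.7821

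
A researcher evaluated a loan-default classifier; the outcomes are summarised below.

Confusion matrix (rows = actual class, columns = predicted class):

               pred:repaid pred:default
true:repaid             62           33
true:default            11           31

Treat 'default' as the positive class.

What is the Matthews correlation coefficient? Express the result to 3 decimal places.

MCC = (TP·TN − FP·FN) / √((TP+FP)(TP+FN)(TN+FP)(TN+FN))
Numerator = 31·62 − 33·11 = 1559
Denominator = √(64·42·95·73) = √18641280 = 4317.5549
MCC = 1559 / 4317.5549 = 0.361

0.361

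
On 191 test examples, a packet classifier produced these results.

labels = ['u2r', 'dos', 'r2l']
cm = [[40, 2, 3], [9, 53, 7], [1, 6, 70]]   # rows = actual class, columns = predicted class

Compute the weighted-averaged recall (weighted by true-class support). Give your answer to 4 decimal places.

Per-class recall (TP/(TP+FN)):
  u2r: TP=40, FN=2+3=5 → 40/45 = 0.88889
  dos: TP=53, FN=9+7=16 → 53/69 = 0.76812
  r2l: TP=70, FN=1+6=7 → 70/77 = 0.90909
Weighted-recall = Σ (supportᵢ/N)·recallᵢ with N=191: (45/191)·0.88889 + (69/191)·0.76812 + (77/191)·0.90909 = 0.8534

0.8534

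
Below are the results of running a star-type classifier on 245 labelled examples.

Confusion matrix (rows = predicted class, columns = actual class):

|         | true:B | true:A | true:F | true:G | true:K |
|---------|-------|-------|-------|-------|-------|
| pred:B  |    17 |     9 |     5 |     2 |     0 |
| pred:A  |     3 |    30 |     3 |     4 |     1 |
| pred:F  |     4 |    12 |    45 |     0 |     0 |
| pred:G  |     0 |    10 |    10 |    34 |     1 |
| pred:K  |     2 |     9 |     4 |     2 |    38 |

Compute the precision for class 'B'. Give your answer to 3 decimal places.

0.515

precision = TP/(TP+FP).
B: TP=17, FP=9+5+2+0=16 → 17/33 = 0.5152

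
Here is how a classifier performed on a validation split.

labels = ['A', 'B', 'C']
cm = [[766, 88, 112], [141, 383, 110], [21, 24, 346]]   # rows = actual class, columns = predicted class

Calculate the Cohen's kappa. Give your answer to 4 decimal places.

0.6099

Observed agreement pₒ = trace/N = 1495/1991 = 0.75088
Expected agreement pₑ = Σ (rowᵢ·colᵢ)/N² = (966·928 + 634·495 + 391·568)/1991² = 0.36134
κ = (pₒ − pₑ)/(1 − pₑ) = (0.75088 − 0.36134)/(1 − 0.36134) = 0.6099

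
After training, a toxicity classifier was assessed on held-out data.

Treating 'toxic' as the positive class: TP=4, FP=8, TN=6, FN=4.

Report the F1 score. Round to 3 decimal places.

Precision = TP/(TP+FP) = 4/12 = 0.3333
Recall = TP/(TP+FN) = 4/8 = 0.5000
F1 = 2·TP/(2·TP+FP+FN) = 8/20 = 0.400

0.400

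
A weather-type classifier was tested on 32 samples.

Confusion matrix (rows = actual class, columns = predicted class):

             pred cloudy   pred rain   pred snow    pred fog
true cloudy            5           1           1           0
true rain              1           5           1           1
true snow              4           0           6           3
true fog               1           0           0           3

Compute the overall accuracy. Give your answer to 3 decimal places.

0.594

Accuracy = trace / total = (5+5+6+3=19) / 32 = 19/32 = 0.594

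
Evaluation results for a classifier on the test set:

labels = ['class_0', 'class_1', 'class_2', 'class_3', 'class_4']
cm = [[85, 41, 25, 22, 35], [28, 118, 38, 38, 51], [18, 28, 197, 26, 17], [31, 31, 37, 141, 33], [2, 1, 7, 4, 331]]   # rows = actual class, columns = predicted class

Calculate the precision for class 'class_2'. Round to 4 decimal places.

0.6480

Treat 'class_2' as positive and all other classes as negative.
precision = TP/(TP+FP).
class_2: TP=197, FP=25+38+37+7=107 → 197/304 = 0.64803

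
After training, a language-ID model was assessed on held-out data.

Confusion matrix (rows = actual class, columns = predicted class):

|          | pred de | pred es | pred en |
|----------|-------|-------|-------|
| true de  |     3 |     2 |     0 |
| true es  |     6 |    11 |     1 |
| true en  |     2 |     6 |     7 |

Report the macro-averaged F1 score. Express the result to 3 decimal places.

Per-class F1 score (2·TP/(2·TP+FP+FN)):
  de: TP=3, FP=6+2=8, FN=2+0=2 → 6/16 = 0.3750
  es: TP=11, FP=2+6=8, FN=6+1=7 → 22/37 = 0.5946
  en: TP=7, FP=0+1=1, FN=2+6=8 → 14/23 = 0.6087
Macro-F1 score = mean = (0.3750 + 0.5946 + 0.6087) / 3 = 0.526

0.526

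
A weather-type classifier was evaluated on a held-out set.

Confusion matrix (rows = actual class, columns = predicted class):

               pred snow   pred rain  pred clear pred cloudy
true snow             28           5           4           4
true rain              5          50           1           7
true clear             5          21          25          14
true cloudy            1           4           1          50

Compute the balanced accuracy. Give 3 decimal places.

0.689

Balanced accuracy = mean of per-class recall.
  snow: recall = 28/41 = 0.6829
  rain: recall = 50/63 = 0.7937
  clear: recall = 25/65 = 0.3846
  cloudy: recall = 50/56 = 0.8929
Mean = (0.6829 + 0.7937 + 0.3846 + 0.8929) / 4 = 0.689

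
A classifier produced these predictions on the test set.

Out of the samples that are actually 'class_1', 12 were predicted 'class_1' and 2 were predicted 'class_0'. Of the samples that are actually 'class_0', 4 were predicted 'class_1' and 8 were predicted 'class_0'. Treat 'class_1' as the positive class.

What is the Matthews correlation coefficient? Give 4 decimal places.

0.5367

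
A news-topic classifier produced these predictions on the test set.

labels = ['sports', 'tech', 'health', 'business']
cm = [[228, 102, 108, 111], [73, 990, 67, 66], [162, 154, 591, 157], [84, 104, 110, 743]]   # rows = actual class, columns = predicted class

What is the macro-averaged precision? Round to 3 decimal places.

Per-class precision (TP/(TP+FP)):
  sports: TP=228, FP=73+162+84=319 → 228/547 = 0.4168
  tech: TP=990, FP=102+154+104=360 → 990/1350 = 0.7333
  health: TP=591, FP=108+67+110=285 → 591/876 = 0.6747
  business: TP=743, FP=111+66+157=334 → 743/1077 = 0.6899
Macro-precision = mean = (0.4168 + 0.7333 + 0.6747 + 0.6899) / 4 = 0.629

0.629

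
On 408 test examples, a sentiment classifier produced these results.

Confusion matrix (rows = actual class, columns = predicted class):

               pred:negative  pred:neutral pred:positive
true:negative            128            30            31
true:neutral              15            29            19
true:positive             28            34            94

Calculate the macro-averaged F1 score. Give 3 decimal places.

0.570

Per-class F1 score (2·TP/(2·TP+FP+FN)):
  negative: TP=128, FP=15+28=43, FN=30+31=61 → 256/360 = 0.7111
  neutral: TP=29, FP=30+34=64, FN=15+19=34 → 58/156 = 0.3718
  positive: TP=94, FP=31+19=50, FN=28+34=62 → 188/300 = 0.6267
Macro-F1 score = mean = (0.7111 + 0.3718 + 0.6267) / 3 = 0.570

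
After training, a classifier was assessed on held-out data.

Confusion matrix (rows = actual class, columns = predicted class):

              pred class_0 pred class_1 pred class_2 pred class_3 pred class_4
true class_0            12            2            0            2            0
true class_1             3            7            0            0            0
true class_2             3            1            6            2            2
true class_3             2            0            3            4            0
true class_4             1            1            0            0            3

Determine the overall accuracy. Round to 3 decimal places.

0.593

Accuracy = trace / total = (12+7+6+4+3=32) / 54 = 32/54 = 0.593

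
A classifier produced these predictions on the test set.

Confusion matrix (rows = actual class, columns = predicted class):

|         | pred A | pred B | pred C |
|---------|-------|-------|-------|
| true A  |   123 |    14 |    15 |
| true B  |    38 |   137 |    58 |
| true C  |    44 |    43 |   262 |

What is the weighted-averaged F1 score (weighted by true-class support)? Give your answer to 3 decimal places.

0.711

Per-class F1 score (2·TP/(2·TP+FP+FN)):
  A: TP=123, FP=38+44=82, FN=14+15=29 → 246/357 = 0.6891
  B: TP=137, FP=14+43=57, FN=38+58=96 → 274/427 = 0.6417
  C: TP=262, FP=15+58=73, FN=44+43=87 → 524/684 = 0.7661
Weighted-F1 score = Σ (supportᵢ/N)·F1 scoreᵢ with N=734: (152/734)·0.6891 + (233/734)·0.6417 + (349/734)·0.7661 = 0.711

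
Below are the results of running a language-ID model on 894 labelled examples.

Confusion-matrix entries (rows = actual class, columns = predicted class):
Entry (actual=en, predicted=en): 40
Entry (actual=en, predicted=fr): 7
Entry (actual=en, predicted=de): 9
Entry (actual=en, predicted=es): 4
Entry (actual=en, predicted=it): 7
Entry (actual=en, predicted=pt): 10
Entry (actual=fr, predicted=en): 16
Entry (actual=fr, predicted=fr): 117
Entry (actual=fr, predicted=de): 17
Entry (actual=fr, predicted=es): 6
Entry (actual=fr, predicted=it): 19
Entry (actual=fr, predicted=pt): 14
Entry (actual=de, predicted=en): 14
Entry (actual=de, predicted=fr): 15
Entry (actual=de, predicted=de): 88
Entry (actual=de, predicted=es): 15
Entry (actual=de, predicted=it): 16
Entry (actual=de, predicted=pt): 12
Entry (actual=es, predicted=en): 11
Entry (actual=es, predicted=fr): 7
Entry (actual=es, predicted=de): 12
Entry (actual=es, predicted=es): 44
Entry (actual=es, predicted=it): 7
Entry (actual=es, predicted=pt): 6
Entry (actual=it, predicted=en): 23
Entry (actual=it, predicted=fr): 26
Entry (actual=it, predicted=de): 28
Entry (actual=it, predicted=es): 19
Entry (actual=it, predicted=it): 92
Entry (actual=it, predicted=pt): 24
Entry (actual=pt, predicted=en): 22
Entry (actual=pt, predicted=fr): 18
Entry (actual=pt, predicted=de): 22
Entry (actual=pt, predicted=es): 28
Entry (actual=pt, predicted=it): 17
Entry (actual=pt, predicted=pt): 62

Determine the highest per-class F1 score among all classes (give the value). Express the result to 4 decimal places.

0.6174

Per-class F1 score (2·TP/(2·TP+FP+FN)):
  en: TP=40, FP=16+14+11+23+22=86, FN=7+9+4+7+10=37 → 80/203 = 0.39409
  fr: TP=117, FP=7+15+7+26+18=73, FN=16+17+6+19+14=72 → 234/379 = 0.61741
  de: TP=88, FP=9+17+12+28+22=88, FN=14+15+15+16+12=72 → 176/336 = 0.52381
  es: TP=44, FP=4+6+15+19+28=72, FN=11+7+12+7+6=43 → 88/203 = 0.43350
  it: TP=92, FP=7+19+16+7+17=66, FN=23+26+28+19+24=120 → 184/370 = 0.49730
  pt: TP=62, FP=10+14+12+6+24=66, FN=22+18+22+28+17=107 → 124/297 = 0.41751
Highest is class 'fr' with F1 score = 0.6174.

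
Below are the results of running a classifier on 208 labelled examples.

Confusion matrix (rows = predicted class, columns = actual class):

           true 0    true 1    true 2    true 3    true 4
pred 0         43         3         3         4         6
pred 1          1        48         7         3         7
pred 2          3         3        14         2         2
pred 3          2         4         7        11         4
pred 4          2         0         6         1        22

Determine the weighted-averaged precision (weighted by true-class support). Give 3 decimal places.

0.665

Per-class precision (TP/(TP+FP)):
  0: TP=43, FP=3+3+4+6=16 → 43/59 = 0.7288
  1: TP=48, FP=1+7+3+7=18 → 48/66 = 0.7273
  2: TP=14, FP=3+3+2+2=10 → 14/24 = 0.5833
  3: TP=11, FP=2+4+7+4=17 → 11/28 = 0.3929
  4: TP=22, FP=2+0+6+1=9 → 22/31 = 0.7097
Weighted-precision = Σ (supportᵢ/N)·precisionᵢ with N=208: (51/208)·0.7288 + (58/208)·0.7273 + (37/208)·0.5833 + (21/208)·0.3929 + (41/208)·0.7097 = 0.665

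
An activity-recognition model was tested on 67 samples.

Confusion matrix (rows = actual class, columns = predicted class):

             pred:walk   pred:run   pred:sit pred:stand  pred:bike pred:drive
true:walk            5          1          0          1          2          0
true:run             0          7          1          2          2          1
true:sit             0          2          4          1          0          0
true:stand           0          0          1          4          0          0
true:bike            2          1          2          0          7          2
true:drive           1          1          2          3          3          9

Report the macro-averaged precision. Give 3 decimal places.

0.537

Per-class precision (TP/(TP+FP)):
  walk: TP=5, FP=0+0+0+2+1=3 → 5/8 = 0.6250
  run: TP=7, FP=1+2+0+1+1=5 → 7/12 = 0.5833
  sit: TP=4, FP=0+1+1+2+2=6 → 4/10 = 0.4000
  stand: TP=4, FP=1+2+1+0+3=7 → 4/11 = 0.3636
  bike: TP=7, FP=2+2+0+0+3=7 → 7/14 = 0.5000
  drive: TP=9, FP=0+1+0+0+2=3 → 9/12 = 0.7500
Macro-precision = mean = (0.6250 + 0.5833 + 0.4000 + 0.3636 + 0.5000 + 0.7500) / 6 = 0.537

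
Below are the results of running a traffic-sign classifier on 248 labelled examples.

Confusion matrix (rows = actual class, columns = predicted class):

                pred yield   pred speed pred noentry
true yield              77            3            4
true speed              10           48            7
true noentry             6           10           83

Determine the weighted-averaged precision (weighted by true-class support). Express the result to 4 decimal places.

0.8392

Per-class precision (TP/(TP+FP)):
  yield: TP=77, FP=10+6=16 → 77/93 = 0.82796
  speed: TP=48, FP=3+10=13 → 48/61 = 0.78689
  noentry: TP=83, FP=4+7=11 → 83/94 = 0.88298
Weighted-precision = Σ (supportᵢ/N)·precisionᵢ with N=248: (84/248)·0.82796 + (65/248)·0.78689 + (99/248)·0.88298 = 0.8392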